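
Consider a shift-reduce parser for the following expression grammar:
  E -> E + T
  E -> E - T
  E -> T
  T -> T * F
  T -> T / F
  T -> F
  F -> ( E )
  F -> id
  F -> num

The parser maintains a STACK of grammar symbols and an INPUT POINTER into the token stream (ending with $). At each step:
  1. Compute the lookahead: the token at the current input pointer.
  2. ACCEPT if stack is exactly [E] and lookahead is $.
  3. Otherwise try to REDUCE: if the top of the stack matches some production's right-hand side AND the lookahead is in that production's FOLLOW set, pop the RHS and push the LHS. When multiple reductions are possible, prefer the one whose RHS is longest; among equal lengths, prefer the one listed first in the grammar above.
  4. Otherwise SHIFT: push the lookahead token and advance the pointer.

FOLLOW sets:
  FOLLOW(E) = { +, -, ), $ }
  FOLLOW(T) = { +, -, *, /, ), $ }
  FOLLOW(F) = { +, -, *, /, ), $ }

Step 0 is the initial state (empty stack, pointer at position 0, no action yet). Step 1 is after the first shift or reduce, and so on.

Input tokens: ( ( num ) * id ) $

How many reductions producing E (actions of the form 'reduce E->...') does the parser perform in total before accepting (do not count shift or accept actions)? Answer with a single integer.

Answer: 3

Derivation:
Step 1: shift (. Stack=[(] ptr=1 lookahead=( remaining=[( num ) * id ) $]
Step 2: shift (. Stack=[( (] ptr=2 lookahead=num remaining=[num ) * id ) $]
Step 3: shift num. Stack=[( ( num] ptr=3 lookahead=) remaining=[) * id ) $]
Step 4: reduce F->num. Stack=[( ( F] ptr=3 lookahead=) remaining=[) * id ) $]
Step 5: reduce T->F. Stack=[( ( T] ptr=3 lookahead=) remaining=[) * id ) $]
Step 6: reduce E->T. Stack=[( ( E] ptr=3 lookahead=) remaining=[) * id ) $]
Step 7: shift ). Stack=[( ( E )] ptr=4 lookahead=* remaining=[* id ) $]
Step 8: reduce F->( E ). Stack=[( F] ptr=4 lookahead=* remaining=[* id ) $]
Step 9: reduce T->F. Stack=[( T] ptr=4 lookahead=* remaining=[* id ) $]
Step 10: shift *. Stack=[( T *] ptr=5 lookahead=id remaining=[id ) $]
Step 11: shift id. Stack=[( T * id] ptr=6 lookahead=) remaining=[) $]
Step 12: reduce F->id. Stack=[( T * F] ptr=6 lookahead=) remaining=[) $]
Step 13: reduce T->T * F. Stack=[( T] ptr=6 lookahead=) remaining=[) $]
Step 14: reduce E->T. Stack=[( E] ptr=6 lookahead=) remaining=[) $]
Step 15: shift ). Stack=[( E )] ptr=7 lookahead=$ remaining=[$]
Step 16: reduce F->( E ). Stack=[F] ptr=7 lookahead=$ remaining=[$]
Step 17: reduce T->F. Stack=[T] ptr=7 lookahead=$ remaining=[$]
Step 18: reduce E->T. Stack=[E] ptr=7 lookahead=$ remaining=[$]
Step 19: accept. Stack=[E] ptr=7 lookahead=$ remaining=[$]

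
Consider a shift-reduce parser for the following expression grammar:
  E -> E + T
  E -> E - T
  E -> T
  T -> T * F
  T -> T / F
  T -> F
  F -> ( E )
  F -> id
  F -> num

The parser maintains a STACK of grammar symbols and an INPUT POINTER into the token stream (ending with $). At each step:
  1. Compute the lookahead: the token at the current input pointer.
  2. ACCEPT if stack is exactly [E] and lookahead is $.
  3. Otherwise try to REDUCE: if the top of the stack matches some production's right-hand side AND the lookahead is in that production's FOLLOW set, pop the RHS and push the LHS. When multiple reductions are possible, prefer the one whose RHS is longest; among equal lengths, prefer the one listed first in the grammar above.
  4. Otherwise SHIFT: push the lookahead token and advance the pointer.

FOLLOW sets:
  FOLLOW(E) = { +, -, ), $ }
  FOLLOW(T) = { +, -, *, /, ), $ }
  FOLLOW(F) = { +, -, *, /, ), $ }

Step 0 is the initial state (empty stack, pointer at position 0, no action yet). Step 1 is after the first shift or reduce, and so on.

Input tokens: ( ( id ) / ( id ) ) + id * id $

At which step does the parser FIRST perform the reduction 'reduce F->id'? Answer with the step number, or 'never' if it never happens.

Answer: 4

Derivation:
Step 1: shift (. Stack=[(] ptr=1 lookahead=( remaining=[( id ) / ( id ) ) + id * id $]
Step 2: shift (. Stack=[( (] ptr=2 lookahead=id remaining=[id ) / ( id ) ) + id * id $]
Step 3: shift id. Stack=[( ( id] ptr=3 lookahead=) remaining=[) / ( id ) ) + id * id $]
Step 4: reduce F->id. Stack=[( ( F] ptr=3 lookahead=) remaining=[) / ( id ) ) + id * id $]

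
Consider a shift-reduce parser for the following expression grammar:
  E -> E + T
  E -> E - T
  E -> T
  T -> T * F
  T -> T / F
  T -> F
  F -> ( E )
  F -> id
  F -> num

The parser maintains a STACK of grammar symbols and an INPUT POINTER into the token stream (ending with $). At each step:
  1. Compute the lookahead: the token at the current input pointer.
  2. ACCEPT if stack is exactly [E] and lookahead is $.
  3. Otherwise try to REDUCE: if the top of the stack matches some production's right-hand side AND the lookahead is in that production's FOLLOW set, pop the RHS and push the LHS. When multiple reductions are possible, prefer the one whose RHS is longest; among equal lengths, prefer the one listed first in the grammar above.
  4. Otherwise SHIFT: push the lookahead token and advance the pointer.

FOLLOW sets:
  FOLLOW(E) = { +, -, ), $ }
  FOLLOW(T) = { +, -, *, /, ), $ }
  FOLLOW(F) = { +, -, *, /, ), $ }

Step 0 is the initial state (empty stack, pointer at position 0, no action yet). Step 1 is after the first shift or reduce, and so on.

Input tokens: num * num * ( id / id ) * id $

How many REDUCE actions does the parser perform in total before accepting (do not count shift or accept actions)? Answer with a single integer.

Answer: 14

Derivation:
Step 1: shift num. Stack=[num] ptr=1 lookahead=* remaining=[* num * ( id / id ) * id $]
Step 2: reduce F->num. Stack=[F] ptr=1 lookahead=* remaining=[* num * ( id / id ) * id $]
Step 3: reduce T->F. Stack=[T] ptr=1 lookahead=* remaining=[* num * ( id / id ) * id $]
Step 4: shift *. Stack=[T *] ptr=2 lookahead=num remaining=[num * ( id / id ) * id $]
Step 5: shift num. Stack=[T * num] ptr=3 lookahead=* remaining=[* ( id / id ) * id $]
Step 6: reduce F->num. Stack=[T * F] ptr=3 lookahead=* remaining=[* ( id / id ) * id $]
Step 7: reduce T->T * F. Stack=[T] ptr=3 lookahead=* remaining=[* ( id / id ) * id $]
Step 8: shift *. Stack=[T *] ptr=4 lookahead=( remaining=[( id / id ) * id $]
Step 9: shift (. Stack=[T * (] ptr=5 lookahead=id remaining=[id / id ) * id $]
Step 10: shift id. Stack=[T * ( id] ptr=6 lookahead=/ remaining=[/ id ) * id $]
Step 11: reduce F->id. Stack=[T * ( F] ptr=6 lookahead=/ remaining=[/ id ) * id $]
Step 12: reduce T->F. Stack=[T * ( T] ptr=6 lookahead=/ remaining=[/ id ) * id $]
Step 13: shift /. Stack=[T * ( T /] ptr=7 lookahead=id remaining=[id ) * id $]
Step 14: shift id. Stack=[T * ( T / id] ptr=8 lookahead=) remaining=[) * id $]
Step 15: reduce F->id. Stack=[T * ( T / F] ptr=8 lookahead=) remaining=[) * id $]
Step 16: reduce T->T / F. Stack=[T * ( T] ptr=8 lookahead=) remaining=[) * id $]
Step 17: reduce E->T. Stack=[T * ( E] ptr=8 lookahead=) remaining=[) * id $]
Step 18: shift ). Stack=[T * ( E )] ptr=9 lookahead=* remaining=[* id $]
Step 19: reduce F->( E ). Stack=[T * F] ptr=9 lookahead=* remaining=[* id $]
Step 20: reduce T->T * F. Stack=[T] ptr=9 lookahead=* remaining=[* id $]
Step 21: shift *. Stack=[T *] ptr=10 lookahead=id remaining=[id $]
Step 22: shift id. Stack=[T * id] ptr=11 lookahead=$ remaining=[$]
Step 23: reduce F->id. Stack=[T * F] ptr=11 lookahead=$ remaining=[$]
Step 24: reduce T->T * F. Stack=[T] ptr=11 lookahead=$ remaining=[$]
Step 25: reduce E->T. Stack=[E] ptr=11 lookahead=$ remaining=[$]
Step 26: accept. Stack=[E] ptr=11 lookahead=$ remaining=[$]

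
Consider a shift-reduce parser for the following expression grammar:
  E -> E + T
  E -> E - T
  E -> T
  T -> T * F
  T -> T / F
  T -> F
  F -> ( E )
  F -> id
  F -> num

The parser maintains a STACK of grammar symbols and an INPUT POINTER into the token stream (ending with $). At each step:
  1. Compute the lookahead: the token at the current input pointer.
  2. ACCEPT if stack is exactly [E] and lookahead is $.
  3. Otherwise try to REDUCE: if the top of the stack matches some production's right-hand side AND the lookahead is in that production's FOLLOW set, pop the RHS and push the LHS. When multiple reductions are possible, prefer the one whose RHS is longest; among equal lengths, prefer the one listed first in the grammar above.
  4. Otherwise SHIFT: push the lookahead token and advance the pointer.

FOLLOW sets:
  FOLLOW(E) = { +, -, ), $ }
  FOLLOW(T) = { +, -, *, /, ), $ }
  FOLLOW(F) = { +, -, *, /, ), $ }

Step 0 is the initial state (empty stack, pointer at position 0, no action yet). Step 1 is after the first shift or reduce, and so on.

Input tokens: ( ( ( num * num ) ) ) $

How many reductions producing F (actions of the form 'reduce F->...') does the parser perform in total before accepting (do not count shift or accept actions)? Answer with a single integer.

Step 1: shift (. Stack=[(] ptr=1 lookahead=( remaining=[( ( num * num ) ) ) $]
Step 2: shift (. Stack=[( (] ptr=2 lookahead=( remaining=[( num * num ) ) ) $]
Step 3: shift (. Stack=[( ( (] ptr=3 lookahead=num remaining=[num * num ) ) ) $]
Step 4: shift num. Stack=[( ( ( num] ptr=4 lookahead=* remaining=[* num ) ) ) $]
Step 5: reduce F->num. Stack=[( ( ( F] ptr=4 lookahead=* remaining=[* num ) ) ) $]
Step 6: reduce T->F. Stack=[( ( ( T] ptr=4 lookahead=* remaining=[* num ) ) ) $]
Step 7: shift *. Stack=[( ( ( T *] ptr=5 lookahead=num remaining=[num ) ) ) $]
Step 8: shift num. Stack=[( ( ( T * num] ptr=6 lookahead=) remaining=[) ) ) $]
Step 9: reduce F->num. Stack=[( ( ( T * F] ptr=6 lookahead=) remaining=[) ) ) $]
Step 10: reduce T->T * F. Stack=[( ( ( T] ptr=6 lookahead=) remaining=[) ) ) $]
Step 11: reduce E->T. Stack=[( ( ( E] ptr=6 lookahead=) remaining=[) ) ) $]
Step 12: shift ). Stack=[( ( ( E )] ptr=7 lookahead=) remaining=[) ) $]
Step 13: reduce F->( E ). Stack=[( ( F] ptr=7 lookahead=) remaining=[) ) $]
Step 14: reduce T->F. Stack=[( ( T] ptr=7 lookahead=) remaining=[) ) $]
Step 15: reduce E->T. Stack=[( ( E] ptr=7 lookahead=) remaining=[) ) $]
Step 16: shift ). Stack=[( ( E )] ptr=8 lookahead=) remaining=[) $]
Step 17: reduce F->( E ). Stack=[( F] ptr=8 lookahead=) remaining=[) $]
Step 18: reduce T->F. Stack=[( T] ptr=8 lookahead=) remaining=[) $]
Step 19: reduce E->T. Stack=[( E] ptr=8 lookahead=) remaining=[) $]
Step 20: shift ). Stack=[( E )] ptr=9 lookahead=$ remaining=[$]
Step 21: reduce F->( E ). Stack=[F] ptr=9 lookahead=$ remaining=[$]
Step 22: reduce T->F. Stack=[T] ptr=9 lookahead=$ remaining=[$]
Step 23: reduce E->T. Stack=[E] ptr=9 lookahead=$ remaining=[$]
Step 24: accept. Stack=[E] ptr=9 lookahead=$ remaining=[$]

Answer: 5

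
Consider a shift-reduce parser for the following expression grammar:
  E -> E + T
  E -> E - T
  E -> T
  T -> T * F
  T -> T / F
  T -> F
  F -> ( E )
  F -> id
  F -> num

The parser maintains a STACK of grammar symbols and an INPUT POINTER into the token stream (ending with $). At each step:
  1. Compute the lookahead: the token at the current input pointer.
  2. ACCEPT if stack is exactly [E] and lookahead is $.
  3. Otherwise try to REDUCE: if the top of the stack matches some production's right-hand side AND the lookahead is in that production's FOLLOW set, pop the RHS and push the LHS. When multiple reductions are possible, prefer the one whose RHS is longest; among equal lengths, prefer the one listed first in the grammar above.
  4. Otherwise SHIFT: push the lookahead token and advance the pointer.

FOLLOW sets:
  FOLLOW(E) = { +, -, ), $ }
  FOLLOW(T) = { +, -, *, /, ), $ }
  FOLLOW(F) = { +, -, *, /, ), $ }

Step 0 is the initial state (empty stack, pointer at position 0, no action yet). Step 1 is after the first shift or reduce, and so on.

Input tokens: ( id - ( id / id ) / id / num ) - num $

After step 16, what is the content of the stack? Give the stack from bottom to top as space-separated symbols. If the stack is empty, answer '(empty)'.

Answer: ( E - ( E )

Derivation:
Step 1: shift (. Stack=[(] ptr=1 lookahead=id remaining=[id - ( id / id ) / id / num ) - num $]
Step 2: shift id. Stack=[( id] ptr=2 lookahead=- remaining=[- ( id / id ) / id / num ) - num $]
Step 3: reduce F->id. Stack=[( F] ptr=2 lookahead=- remaining=[- ( id / id ) / id / num ) - num $]
Step 4: reduce T->F. Stack=[( T] ptr=2 lookahead=- remaining=[- ( id / id ) / id / num ) - num $]
Step 5: reduce E->T. Stack=[( E] ptr=2 lookahead=- remaining=[- ( id / id ) / id / num ) - num $]
Step 6: shift -. Stack=[( E -] ptr=3 lookahead=( remaining=[( id / id ) / id / num ) - num $]
Step 7: shift (. Stack=[( E - (] ptr=4 lookahead=id remaining=[id / id ) / id / num ) - num $]
Step 8: shift id. Stack=[( E - ( id] ptr=5 lookahead=/ remaining=[/ id ) / id / num ) - num $]
Step 9: reduce F->id. Stack=[( E - ( F] ptr=5 lookahead=/ remaining=[/ id ) / id / num ) - num $]
Step 10: reduce T->F. Stack=[( E - ( T] ptr=5 lookahead=/ remaining=[/ id ) / id / num ) - num $]
Step 11: shift /. Stack=[( E - ( T /] ptr=6 lookahead=id remaining=[id ) / id / num ) - num $]
Step 12: shift id. Stack=[( E - ( T / id] ptr=7 lookahead=) remaining=[) / id / num ) - num $]
Step 13: reduce F->id. Stack=[( E - ( T / F] ptr=7 lookahead=) remaining=[) / id / num ) - num $]
Step 14: reduce T->T / F. Stack=[( E - ( T] ptr=7 lookahead=) remaining=[) / id / num ) - num $]
Step 15: reduce E->T. Stack=[( E - ( E] ptr=7 lookahead=) remaining=[) / id / num ) - num $]
Step 16: shift ). Stack=[( E - ( E )] ptr=8 lookahead=/ remaining=[/ id / num ) - num $]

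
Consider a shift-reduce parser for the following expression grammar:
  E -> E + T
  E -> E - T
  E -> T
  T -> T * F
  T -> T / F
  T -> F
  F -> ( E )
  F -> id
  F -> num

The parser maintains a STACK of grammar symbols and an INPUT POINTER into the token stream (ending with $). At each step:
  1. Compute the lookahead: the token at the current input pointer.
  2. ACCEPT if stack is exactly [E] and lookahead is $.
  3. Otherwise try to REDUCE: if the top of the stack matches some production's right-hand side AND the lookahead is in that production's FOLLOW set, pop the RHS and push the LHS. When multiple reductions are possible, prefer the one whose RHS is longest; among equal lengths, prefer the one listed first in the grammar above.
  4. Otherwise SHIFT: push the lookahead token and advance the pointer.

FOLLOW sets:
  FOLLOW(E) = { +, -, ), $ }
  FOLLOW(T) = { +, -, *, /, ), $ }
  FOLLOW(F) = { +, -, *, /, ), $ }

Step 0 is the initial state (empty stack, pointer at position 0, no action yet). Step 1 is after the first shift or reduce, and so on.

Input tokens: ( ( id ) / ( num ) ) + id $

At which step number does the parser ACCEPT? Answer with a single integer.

Step 1: shift (. Stack=[(] ptr=1 lookahead=( remaining=[( id ) / ( num ) ) + id $]
Step 2: shift (. Stack=[( (] ptr=2 lookahead=id remaining=[id ) / ( num ) ) + id $]
Step 3: shift id. Stack=[( ( id] ptr=3 lookahead=) remaining=[) / ( num ) ) + id $]
Step 4: reduce F->id. Stack=[( ( F] ptr=3 lookahead=) remaining=[) / ( num ) ) + id $]
Step 5: reduce T->F. Stack=[( ( T] ptr=3 lookahead=) remaining=[) / ( num ) ) + id $]
Step 6: reduce E->T. Stack=[( ( E] ptr=3 lookahead=) remaining=[) / ( num ) ) + id $]
Step 7: shift ). Stack=[( ( E )] ptr=4 lookahead=/ remaining=[/ ( num ) ) + id $]
Step 8: reduce F->( E ). Stack=[( F] ptr=4 lookahead=/ remaining=[/ ( num ) ) + id $]
Step 9: reduce T->F. Stack=[( T] ptr=4 lookahead=/ remaining=[/ ( num ) ) + id $]
Step 10: shift /. Stack=[( T /] ptr=5 lookahead=( remaining=[( num ) ) + id $]
Step 11: shift (. Stack=[( T / (] ptr=6 lookahead=num remaining=[num ) ) + id $]
Step 12: shift num. Stack=[( T / ( num] ptr=7 lookahead=) remaining=[) ) + id $]
Step 13: reduce F->num. Stack=[( T / ( F] ptr=7 lookahead=) remaining=[) ) + id $]
Step 14: reduce T->F. Stack=[( T / ( T] ptr=7 lookahead=) remaining=[) ) + id $]
Step 15: reduce E->T. Stack=[( T / ( E] ptr=7 lookahead=) remaining=[) ) + id $]
Step 16: shift ). Stack=[( T / ( E )] ptr=8 lookahead=) remaining=[) + id $]
Step 17: reduce F->( E ). Stack=[( T / F] ptr=8 lookahead=) remaining=[) + id $]
Step 18: reduce T->T / F. Stack=[( T] ptr=8 lookahead=) remaining=[) + id $]
Step 19: reduce E->T. Stack=[( E] ptr=8 lookahead=) remaining=[) + id $]
Step 20: shift ). Stack=[( E )] ptr=9 lookahead=+ remaining=[+ id $]
Step 21: reduce F->( E ). Stack=[F] ptr=9 lookahead=+ remaining=[+ id $]
Step 22: reduce T->F. Stack=[T] ptr=9 lookahead=+ remaining=[+ id $]
Step 23: reduce E->T. Stack=[E] ptr=9 lookahead=+ remaining=[+ id $]
Step 24: shift +. Stack=[E +] ptr=10 lookahead=id remaining=[id $]
Step 25: shift id. Stack=[E + id] ptr=11 lookahead=$ remaining=[$]
Step 26: reduce F->id. Stack=[E + F] ptr=11 lookahead=$ remaining=[$]
Step 27: reduce T->F. Stack=[E + T] ptr=11 lookahead=$ remaining=[$]
Step 28: reduce E->E + T. Stack=[E] ptr=11 lookahead=$ remaining=[$]
Step 29: accept. Stack=[E] ptr=11 lookahead=$ remaining=[$]

Answer: 29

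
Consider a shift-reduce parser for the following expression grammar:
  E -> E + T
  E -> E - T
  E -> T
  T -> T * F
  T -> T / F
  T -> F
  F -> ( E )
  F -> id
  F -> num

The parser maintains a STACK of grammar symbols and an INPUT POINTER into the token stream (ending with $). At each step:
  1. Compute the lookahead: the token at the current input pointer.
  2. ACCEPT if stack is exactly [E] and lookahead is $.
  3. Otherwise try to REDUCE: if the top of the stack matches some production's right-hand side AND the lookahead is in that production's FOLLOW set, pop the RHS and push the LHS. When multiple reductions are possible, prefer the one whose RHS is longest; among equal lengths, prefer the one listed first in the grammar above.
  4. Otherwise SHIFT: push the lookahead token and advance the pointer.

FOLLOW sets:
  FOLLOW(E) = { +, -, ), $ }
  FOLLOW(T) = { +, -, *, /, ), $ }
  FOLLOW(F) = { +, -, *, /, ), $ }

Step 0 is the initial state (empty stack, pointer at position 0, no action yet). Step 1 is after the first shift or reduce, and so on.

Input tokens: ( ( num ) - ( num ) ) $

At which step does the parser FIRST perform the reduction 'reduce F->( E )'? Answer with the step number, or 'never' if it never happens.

Answer: 8

Derivation:
Step 1: shift (. Stack=[(] ptr=1 lookahead=( remaining=[( num ) - ( num ) ) $]
Step 2: shift (. Stack=[( (] ptr=2 lookahead=num remaining=[num ) - ( num ) ) $]
Step 3: shift num. Stack=[( ( num] ptr=3 lookahead=) remaining=[) - ( num ) ) $]
Step 4: reduce F->num. Stack=[( ( F] ptr=3 lookahead=) remaining=[) - ( num ) ) $]
Step 5: reduce T->F. Stack=[( ( T] ptr=3 lookahead=) remaining=[) - ( num ) ) $]
Step 6: reduce E->T. Stack=[( ( E] ptr=3 lookahead=) remaining=[) - ( num ) ) $]
Step 7: shift ). Stack=[( ( E )] ptr=4 lookahead=- remaining=[- ( num ) ) $]
Step 8: reduce F->( E ). Stack=[( F] ptr=4 lookahead=- remaining=[- ( num ) ) $]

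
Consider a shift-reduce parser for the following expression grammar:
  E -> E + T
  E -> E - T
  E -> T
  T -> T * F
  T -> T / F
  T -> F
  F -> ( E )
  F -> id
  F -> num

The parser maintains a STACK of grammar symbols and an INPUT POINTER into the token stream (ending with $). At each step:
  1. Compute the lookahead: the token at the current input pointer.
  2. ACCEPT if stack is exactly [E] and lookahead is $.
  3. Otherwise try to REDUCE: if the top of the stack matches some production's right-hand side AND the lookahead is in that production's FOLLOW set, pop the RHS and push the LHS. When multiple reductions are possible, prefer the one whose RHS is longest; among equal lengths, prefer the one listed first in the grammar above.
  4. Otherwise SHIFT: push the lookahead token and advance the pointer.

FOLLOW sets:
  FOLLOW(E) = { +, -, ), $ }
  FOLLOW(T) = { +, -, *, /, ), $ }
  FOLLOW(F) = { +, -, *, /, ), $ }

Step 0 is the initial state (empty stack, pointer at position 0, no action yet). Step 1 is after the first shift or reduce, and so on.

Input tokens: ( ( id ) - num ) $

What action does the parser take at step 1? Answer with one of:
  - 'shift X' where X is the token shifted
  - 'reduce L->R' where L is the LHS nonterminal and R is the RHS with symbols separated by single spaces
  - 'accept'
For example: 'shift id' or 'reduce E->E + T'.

Answer: shift (

Derivation:
Step 1: shift (. Stack=[(] ptr=1 lookahead=( remaining=[( id ) - num ) $]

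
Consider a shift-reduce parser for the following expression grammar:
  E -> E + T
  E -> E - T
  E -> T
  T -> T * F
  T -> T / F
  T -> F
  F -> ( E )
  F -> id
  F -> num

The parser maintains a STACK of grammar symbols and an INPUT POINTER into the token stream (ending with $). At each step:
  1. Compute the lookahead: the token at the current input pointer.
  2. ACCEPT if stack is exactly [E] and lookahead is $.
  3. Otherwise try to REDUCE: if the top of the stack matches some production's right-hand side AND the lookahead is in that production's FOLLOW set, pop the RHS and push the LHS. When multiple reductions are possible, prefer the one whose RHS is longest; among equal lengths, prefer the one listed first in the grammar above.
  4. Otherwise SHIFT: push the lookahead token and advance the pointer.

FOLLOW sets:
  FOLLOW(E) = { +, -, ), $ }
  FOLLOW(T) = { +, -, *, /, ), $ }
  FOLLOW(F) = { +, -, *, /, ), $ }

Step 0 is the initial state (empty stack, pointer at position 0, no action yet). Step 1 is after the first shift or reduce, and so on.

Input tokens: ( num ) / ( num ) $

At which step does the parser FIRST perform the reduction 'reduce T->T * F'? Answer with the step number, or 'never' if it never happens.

Answer: never

Derivation:
Step 1: shift (. Stack=[(] ptr=1 lookahead=num remaining=[num ) / ( num ) $]
Step 2: shift num. Stack=[( num] ptr=2 lookahead=) remaining=[) / ( num ) $]
Step 3: reduce F->num. Stack=[( F] ptr=2 lookahead=) remaining=[) / ( num ) $]
Step 4: reduce T->F. Stack=[( T] ptr=2 lookahead=) remaining=[) / ( num ) $]
Step 5: reduce E->T. Stack=[( E] ptr=2 lookahead=) remaining=[) / ( num ) $]
Step 6: shift ). Stack=[( E )] ptr=3 lookahead=/ remaining=[/ ( num ) $]
Step 7: reduce F->( E ). Stack=[F] ptr=3 lookahead=/ remaining=[/ ( num ) $]
Step 8: reduce T->F. Stack=[T] ptr=3 lookahead=/ remaining=[/ ( num ) $]
Step 9: shift /. Stack=[T /] ptr=4 lookahead=( remaining=[( num ) $]
Step 10: shift (. Stack=[T / (] ptr=5 lookahead=num remaining=[num ) $]
Step 11: shift num. Stack=[T / ( num] ptr=6 lookahead=) remaining=[) $]
Step 12: reduce F->num. Stack=[T / ( F] ptr=6 lookahead=) remaining=[) $]
Step 13: reduce T->F. Stack=[T / ( T] ptr=6 lookahead=) remaining=[) $]
Step 14: reduce E->T. Stack=[T / ( E] ptr=6 lookahead=) remaining=[) $]
Step 15: shift ). Stack=[T / ( E )] ptr=7 lookahead=$ remaining=[$]
Step 16: reduce F->( E ). Stack=[T / F] ptr=7 lookahead=$ remaining=[$]
Step 17: reduce T->T / F. Stack=[T] ptr=7 lookahead=$ remaining=[$]
Step 18: reduce E->T. Stack=[E] ptr=7 lookahead=$ remaining=[$]
Step 19: accept. Stack=[E] ptr=7 lookahead=$ remaining=[$]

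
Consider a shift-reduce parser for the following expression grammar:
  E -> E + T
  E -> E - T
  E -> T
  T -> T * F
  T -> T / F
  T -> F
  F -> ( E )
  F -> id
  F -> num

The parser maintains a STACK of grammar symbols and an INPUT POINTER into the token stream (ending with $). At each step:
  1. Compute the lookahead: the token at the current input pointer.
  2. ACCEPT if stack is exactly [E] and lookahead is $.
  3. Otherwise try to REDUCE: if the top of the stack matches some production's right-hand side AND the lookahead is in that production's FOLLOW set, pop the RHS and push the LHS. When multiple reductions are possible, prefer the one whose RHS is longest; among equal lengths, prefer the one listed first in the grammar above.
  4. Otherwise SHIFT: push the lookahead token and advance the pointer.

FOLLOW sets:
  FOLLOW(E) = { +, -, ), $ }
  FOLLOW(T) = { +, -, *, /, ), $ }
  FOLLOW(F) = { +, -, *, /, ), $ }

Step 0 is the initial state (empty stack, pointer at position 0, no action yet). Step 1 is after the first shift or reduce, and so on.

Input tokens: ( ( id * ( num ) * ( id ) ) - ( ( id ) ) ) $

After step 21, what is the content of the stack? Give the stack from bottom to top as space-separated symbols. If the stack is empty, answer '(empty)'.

Step 1: shift (. Stack=[(] ptr=1 lookahead=( remaining=[( id * ( num ) * ( id ) ) - ( ( id ) ) ) $]
Step 2: shift (. Stack=[( (] ptr=2 lookahead=id remaining=[id * ( num ) * ( id ) ) - ( ( id ) ) ) $]
Step 3: shift id. Stack=[( ( id] ptr=3 lookahead=* remaining=[* ( num ) * ( id ) ) - ( ( id ) ) ) $]
Step 4: reduce F->id. Stack=[( ( F] ptr=3 lookahead=* remaining=[* ( num ) * ( id ) ) - ( ( id ) ) ) $]
Step 5: reduce T->F. Stack=[( ( T] ptr=3 lookahead=* remaining=[* ( num ) * ( id ) ) - ( ( id ) ) ) $]
Step 6: shift *. Stack=[( ( T *] ptr=4 lookahead=( remaining=[( num ) * ( id ) ) - ( ( id ) ) ) $]
Step 7: shift (. Stack=[( ( T * (] ptr=5 lookahead=num remaining=[num ) * ( id ) ) - ( ( id ) ) ) $]
Step 8: shift num. Stack=[( ( T * ( num] ptr=6 lookahead=) remaining=[) * ( id ) ) - ( ( id ) ) ) $]
Step 9: reduce F->num. Stack=[( ( T * ( F] ptr=6 lookahead=) remaining=[) * ( id ) ) - ( ( id ) ) ) $]
Step 10: reduce T->F. Stack=[( ( T * ( T] ptr=6 lookahead=) remaining=[) * ( id ) ) - ( ( id ) ) ) $]
Step 11: reduce E->T. Stack=[( ( T * ( E] ptr=6 lookahead=) remaining=[) * ( id ) ) - ( ( id ) ) ) $]
Step 12: shift ). Stack=[( ( T * ( E )] ptr=7 lookahead=* remaining=[* ( id ) ) - ( ( id ) ) ) $]
Step 13: reduce F->( E ). Stack=[( ( T * F] ptr=7 lookahead=* remaining=[* ( id ) ) - ( ( id ) ) ) $]
Step 14: reduce T->T * F. Stack=[( ( T] ptr=7 lookahead=* remaining=[* ( id ) ) - ( ( id ) ) ) $]
Step 15: shift *. Stack=[( ( T *] ptr=8 lookahead=( remaining=[( id ) ) - ( ( id ) ) ) $]
Step 16: shift (. Stack=[( ( T * (] ptr=9 lookahead=id remaining=[id ) ) - ( ( id ) ) ) $]
Step 17: shift id. Stack=[( ( T * ( id] ptr=10 lookahead=) remaining=[) ) - ( ( id ) ) ) $]
Step 18: reduce F->id. Stack=[( ( T * ( F] ptr=10 lookahead=) remaining=[) ) - ( ( id ) ) ) $]
Step 19: reduce T->F. Stack=[( ( T * ( T] ptr=10 lookahead=) remaining=[) ) - ( ( id ) ) ) $]
Step 20: reduce E->T. Stack=[( ( T * ( E] ptr=10 lookahead=) remaining=[) ) - ( ( id ) ) ) $]
Step 21: shift ). Stack=[( ( T * ( E )] ptr=11 lookahead=) remaining=[) - ( ( id ) ) ) $]

Answer: ( ( T * ( E )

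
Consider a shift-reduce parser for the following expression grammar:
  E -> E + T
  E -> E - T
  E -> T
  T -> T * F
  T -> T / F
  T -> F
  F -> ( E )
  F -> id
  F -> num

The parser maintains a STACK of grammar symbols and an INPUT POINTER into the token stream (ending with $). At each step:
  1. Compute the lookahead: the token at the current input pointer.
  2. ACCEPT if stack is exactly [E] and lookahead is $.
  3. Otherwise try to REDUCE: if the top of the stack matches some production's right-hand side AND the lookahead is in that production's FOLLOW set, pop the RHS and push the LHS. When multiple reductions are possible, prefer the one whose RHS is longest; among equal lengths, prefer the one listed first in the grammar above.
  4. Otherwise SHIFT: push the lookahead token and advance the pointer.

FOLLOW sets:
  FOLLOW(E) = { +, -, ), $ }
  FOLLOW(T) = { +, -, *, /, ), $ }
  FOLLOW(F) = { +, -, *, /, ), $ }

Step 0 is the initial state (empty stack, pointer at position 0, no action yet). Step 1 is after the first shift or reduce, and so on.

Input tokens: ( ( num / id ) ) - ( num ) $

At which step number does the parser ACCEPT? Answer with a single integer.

Step 1: shift (. Stack=[(] ptr=1 lookahead=( remaining=[( num / id ) ) - ( num ) $]
Step 2: shift (. Stack=[( (] ptr=2 lookahead=num remaining=[num / id ) ) - ( num ) $]
Step 3: shift num. Stack=[( ( num] ptr=3 lookahead=/ remaining=[/ id ) ) - ( num ) $]
Step 4: reduce F->num. Stack=[( ( F] ptr=3 lookahead=/ remaining=[/ id ) ) - ( num ) $]
Step 5: reduce T->F. Stack=[( ( T] ptr=3 lookahead=/ remaining=[/ id ) ) - ( num ) $]
Step 6: shift /. Stack=[( ( T /] ptr=4 lookahead=id remaining=[id ) ) - ( num ) $]
Step 7: shift id. Stack=[( ( T / id] ptr=5 lookahead=) remaining=[) ) - ( num ) $]
Step 8: reduce F->id. Stack=[( ( T / F] ptr=5 lookahead=) remaining=[) ) - ( num ) $]
Step 9: reduce T->T / F. Stack=[( ( T] ptr=5 lookahead=) remaining=[) ) - ( num ) $]
Step 10: reduce E->T. Stack=[( ( E] ptr=5 lookahead=) remaining=[) ) - ( num ) $]
Step 11: shift ). Stack=[( ( E )] ptr=6 lookahead=) remaining=[) - ( num ) $]
Step 12: reduce F->( E ). Stack=[( F] ptr=6 lookahead=) remaining=[) - ( num ) $]
Step 13: reduce T->F. Stack=[( T] ptr=6 lookahead=) remaining=[) - ( num ) $]
Step 14: reduce E->T. Stack=[( E] ptr=6 lookahead=) remaining=[) - ( num ) $]
Step 15: shift ). Stack=[( E )] ptr=7 lookahead=- remaining=[- ( num ) $]
Step 16: reduce F->( E ). Stack=[F] ptr=7 lookahead=- remaining=[- ( num ) $]
Step 17: reduce T->F. Stack=[T] ptr=7 lookahead=- remaining=[- ( num ) $]
Step 18: reduce E->T. Stack=[E] ptr=7 lookahead=- remaining=[- ( num ) $]
Step 19: shift -. Stack=[E -] ptr=8 lookahead=( remaining=[( num ) $]
Step 20: shift (. Stack=[E - (] ptr=9 lookahead=num remaining=[num ) $]
Step 21: shift num. Stack=[E - ( num] ptr=10 lookahead=) remaining=[) $]
Step 22: reduce F->num. Stack=[E - ( F] ptr=10 lookahead=) remaining=[) $]
Step 23: reduce T->F. Stack=[E - ( T] ptr=10 lookahead=) remaining=[) $]
Step 24: reduce E->T. Stack=[E - ( E] ptr=10 lookahead=) remaining=[) $]
Step 25: shift ). Stack=[E - ( E )] ptr=11 lookahead=$ remaining=[$]
Step 26: reduce F->( E ). Stack=[E - F] ptr=11 lookahead=$ remaining=[$]
Step 27: reduce T->F. Stack=[E - T] ptr=11 lookahead=$ remaining=[$]
Step 28: reduce E->E - T. Stack=[E] ptr=11 lookahead=$ remaining=[$]
Step 29: accept. Stack=[E] ptr=11 lookahead=$ remaining=[$]

Answer: 29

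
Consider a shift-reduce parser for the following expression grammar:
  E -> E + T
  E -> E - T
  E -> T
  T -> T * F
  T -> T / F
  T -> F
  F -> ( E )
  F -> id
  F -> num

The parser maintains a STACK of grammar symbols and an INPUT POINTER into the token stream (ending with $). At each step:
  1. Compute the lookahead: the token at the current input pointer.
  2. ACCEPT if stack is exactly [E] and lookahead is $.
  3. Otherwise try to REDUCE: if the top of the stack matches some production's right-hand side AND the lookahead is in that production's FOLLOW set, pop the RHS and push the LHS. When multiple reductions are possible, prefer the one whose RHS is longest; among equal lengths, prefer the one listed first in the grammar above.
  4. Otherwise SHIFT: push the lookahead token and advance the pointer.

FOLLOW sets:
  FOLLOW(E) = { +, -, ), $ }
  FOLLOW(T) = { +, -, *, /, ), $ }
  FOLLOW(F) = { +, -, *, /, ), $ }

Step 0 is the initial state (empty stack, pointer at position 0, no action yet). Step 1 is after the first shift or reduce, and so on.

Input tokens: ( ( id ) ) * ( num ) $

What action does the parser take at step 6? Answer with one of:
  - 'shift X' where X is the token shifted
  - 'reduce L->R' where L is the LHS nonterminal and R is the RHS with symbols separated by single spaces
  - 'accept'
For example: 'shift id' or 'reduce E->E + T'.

Step 1: shift (. Stack=[(] ptr=1 lookahead=( remaining=[( id ) ) * ( num ) $]
Step 2: shift (. Stack=[( (] ptr=2 lookahead=id remaining=[id ) ) * ( num ) $]
Step 3: shift id. Stack=[( ( id] ptr=3 lookahead=) remaining=[) ) * ( num ) $]
Step 4: reduce F->id. Stack=[( ( F] ptr=3 lookahead=) remaining=[) ) * ( num ) $]
Step 5: reduce T->F. Stack=[( ( T] ptr=3 lookahead=) remaining=[) ) * ( num ) $]
Step 6: reduce E->T. Stack=[( ( E] ptr=3 lookahead=) remaining=[) ) * ( num ) $]

Answer: reduce E->T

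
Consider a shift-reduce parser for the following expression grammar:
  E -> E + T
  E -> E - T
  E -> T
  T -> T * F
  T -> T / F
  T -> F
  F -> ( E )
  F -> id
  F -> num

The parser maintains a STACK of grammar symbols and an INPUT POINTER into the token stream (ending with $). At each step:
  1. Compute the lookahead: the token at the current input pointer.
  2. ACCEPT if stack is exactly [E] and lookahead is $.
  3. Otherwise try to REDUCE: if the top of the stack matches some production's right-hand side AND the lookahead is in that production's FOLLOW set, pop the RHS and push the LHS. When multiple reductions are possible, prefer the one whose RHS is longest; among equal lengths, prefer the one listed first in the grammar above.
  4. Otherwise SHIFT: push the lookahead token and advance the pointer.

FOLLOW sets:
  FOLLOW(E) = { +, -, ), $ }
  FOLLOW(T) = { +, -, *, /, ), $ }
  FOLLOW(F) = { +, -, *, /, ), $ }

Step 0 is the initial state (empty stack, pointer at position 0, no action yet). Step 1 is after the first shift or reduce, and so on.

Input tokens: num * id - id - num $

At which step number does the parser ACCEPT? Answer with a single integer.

Answer: 19

Derivation:
Step 1: shift num. Stack=[num] ptr=1 lookahead=* remaining=[* id - id - num $]
Step 2: reduce F->num. Stack=[F] ptr=1 lookahead=* remaining=[* id - id - num $]
Step 3: reduce T->F. Stack=[T] ptr=1 lookahead=* remaining=[* id - id - num $]
Step 4: shift *. Stack=[T *] ptr=2 lookahead=id remaining=[id - id - num $]
Step 5: shift id. Stack=[T * id] ptr=3 lookahead=- remaining=[- id - num $]
Step 6: reduce F->id. Stack=[T * F] ptr=3 lookahead=- remaining=[- id - num $]
Step 7: reduce T->T * F. Stack=[T] ptr=3 lookahead=- remaining=[- id - num $]
Step 8: reduce E->T. Stack=[E] ptr=3 lookahead=- remaining=[- id - num $]
Step 9: shift -. Stack=[E -] ptr=4 lookahead=id remaining=[id - num $]
Step 10: shift id. Stack=[E - id] ptr=5 lookahead=- remaining=[- num $]
Step 11: reduce F->id. Stack=[E - F] ptr=5 lookahead=- remaining=[- num $]
Step 12: reduce T->F. Stack=[E - T] ptr=5 lookahead=- remaining=[- num $]
Step 13: reduce E->E - T. Stack=[E] ptr=5 lookahead=- remaining=[- num $]
Step 14: shift -. Stack=[E -] ptr=6 lookahead=num remaining=[num $]
Step 15: shift num. Stack=[E - num] ptr=7 lookahead=$ remaining=[$]
Step 16: reduce F->num. Stack=[E - F] ptr=7 lookahead=$ remaining=[$]
Step 17: reduce T->F. Stack=[E - T] ptr=7 lookahead=$ remaining=[$]
Step 18: reduce E->E - T. Stack=[E] ptr=7 lookahead=$ remaining=[$]
Step 19: accept. Stack=[E] ptr=7 lookahead=$ remaining=[$]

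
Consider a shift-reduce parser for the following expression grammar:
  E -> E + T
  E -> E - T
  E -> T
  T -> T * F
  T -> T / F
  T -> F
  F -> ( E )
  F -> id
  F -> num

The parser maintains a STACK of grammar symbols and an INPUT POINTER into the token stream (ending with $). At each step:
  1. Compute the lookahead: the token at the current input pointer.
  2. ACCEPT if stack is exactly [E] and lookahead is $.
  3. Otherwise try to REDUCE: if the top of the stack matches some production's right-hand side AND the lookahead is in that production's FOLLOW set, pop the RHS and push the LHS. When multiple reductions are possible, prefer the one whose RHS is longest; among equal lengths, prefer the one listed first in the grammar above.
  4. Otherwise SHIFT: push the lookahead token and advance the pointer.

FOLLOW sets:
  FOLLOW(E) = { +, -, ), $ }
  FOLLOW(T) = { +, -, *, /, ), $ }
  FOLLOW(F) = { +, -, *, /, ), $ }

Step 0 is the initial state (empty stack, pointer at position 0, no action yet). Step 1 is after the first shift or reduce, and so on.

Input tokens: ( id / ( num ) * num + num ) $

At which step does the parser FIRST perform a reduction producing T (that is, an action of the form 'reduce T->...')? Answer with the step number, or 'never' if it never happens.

Step 1: shift (. Stack=[(] ptr=1 lookahead=id remaining=[id / ( num ) * num + num ) $]
Step 2: shift id. Stack=[( id] ptr=2 lookahead=/ remaining=[/ ( num ) * num + num ) $]
Step 3: reduce F->id. Stack=[( F] ptr=2 lookahead=/ remaining=[/ ( num ) * num + num ) $]
Step 4: reduce T->F. Stack=[( T] ptr=2 lookahead=/ remaining=[/ ( num ) * num + num ) $]

Answer: 4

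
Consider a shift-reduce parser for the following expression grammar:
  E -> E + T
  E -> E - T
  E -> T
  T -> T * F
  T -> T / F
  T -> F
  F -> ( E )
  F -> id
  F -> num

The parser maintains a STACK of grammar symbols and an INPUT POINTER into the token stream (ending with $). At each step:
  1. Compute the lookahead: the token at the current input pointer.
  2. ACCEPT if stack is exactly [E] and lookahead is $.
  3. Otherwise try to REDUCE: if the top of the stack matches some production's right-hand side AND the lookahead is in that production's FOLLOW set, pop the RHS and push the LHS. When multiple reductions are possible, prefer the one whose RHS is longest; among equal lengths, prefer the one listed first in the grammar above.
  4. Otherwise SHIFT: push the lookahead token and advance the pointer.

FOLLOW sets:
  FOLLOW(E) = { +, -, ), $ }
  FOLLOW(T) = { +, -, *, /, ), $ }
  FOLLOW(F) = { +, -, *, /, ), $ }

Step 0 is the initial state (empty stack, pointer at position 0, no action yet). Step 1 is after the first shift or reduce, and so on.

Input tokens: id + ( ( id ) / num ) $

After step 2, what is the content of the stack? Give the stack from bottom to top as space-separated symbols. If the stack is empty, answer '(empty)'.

Step 1: shift id. Stack=[id] ptr=1 lookahead=+ remaining=[+ ( ( id ) / num ) $]
Step 2: reduce F->id. Stack=[F] ptr=1 lookahead=+ remaining=[+ ( ( id ) / num ) $]

Answer: F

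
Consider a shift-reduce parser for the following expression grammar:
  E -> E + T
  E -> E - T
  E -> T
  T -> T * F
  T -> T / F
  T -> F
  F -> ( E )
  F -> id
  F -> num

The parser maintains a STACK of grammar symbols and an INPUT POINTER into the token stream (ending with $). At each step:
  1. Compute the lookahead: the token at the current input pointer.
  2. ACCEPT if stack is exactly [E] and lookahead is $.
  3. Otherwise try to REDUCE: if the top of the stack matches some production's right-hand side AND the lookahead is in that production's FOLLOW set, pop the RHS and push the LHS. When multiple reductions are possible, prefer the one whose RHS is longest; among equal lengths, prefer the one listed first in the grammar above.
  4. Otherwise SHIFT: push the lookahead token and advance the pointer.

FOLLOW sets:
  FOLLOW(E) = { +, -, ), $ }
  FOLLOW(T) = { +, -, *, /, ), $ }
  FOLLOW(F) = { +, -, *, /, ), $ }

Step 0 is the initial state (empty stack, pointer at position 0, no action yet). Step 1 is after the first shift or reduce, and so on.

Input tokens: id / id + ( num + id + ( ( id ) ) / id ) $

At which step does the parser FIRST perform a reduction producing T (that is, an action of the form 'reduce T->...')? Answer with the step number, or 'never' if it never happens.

Step 1: shift id. Stack=[id] ptr=1 lookahead=/ remaining=[/ id + ( num + id + ( ( id ) ) / id ) $]
Step 2: reduce F->id. Stack=[F] ptr=1 lookahead=/ remaining=[/ id + ( num + id + ( ( id ) ) / id ) $]
Step 3: reduce T->F. Stack=[T] ptr=1 lookahead=/ remaining=[/ id + ( num + id + ( ( id ) ) / id ) $]

Answer: 3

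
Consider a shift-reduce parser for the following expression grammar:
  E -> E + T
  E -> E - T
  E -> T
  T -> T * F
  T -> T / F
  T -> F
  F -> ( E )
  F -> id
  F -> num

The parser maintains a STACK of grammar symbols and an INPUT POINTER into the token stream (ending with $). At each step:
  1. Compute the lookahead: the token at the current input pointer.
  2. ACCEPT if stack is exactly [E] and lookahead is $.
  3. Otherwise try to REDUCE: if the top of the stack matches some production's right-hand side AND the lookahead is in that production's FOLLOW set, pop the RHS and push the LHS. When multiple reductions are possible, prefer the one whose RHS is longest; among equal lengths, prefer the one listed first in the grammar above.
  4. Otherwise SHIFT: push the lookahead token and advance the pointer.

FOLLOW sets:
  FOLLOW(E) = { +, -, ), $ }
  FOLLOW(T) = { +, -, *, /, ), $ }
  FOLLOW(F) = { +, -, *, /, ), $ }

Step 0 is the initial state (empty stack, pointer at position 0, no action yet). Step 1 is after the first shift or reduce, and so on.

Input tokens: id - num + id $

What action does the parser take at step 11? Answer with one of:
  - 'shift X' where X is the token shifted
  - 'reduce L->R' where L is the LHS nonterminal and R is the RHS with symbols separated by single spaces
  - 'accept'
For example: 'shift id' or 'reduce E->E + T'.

Answer: shift id

Derivation:
Step 1: shift id. Stack=[id] ptr=1 lookahead=- remaining=[- num + id $]
Step 2: reduce F->id. Stack=[F] ptr=1 lookahead=- remaining=[- num + id $]
Step 3: reduce T->F. Stack=[T] ptr=1 lookahead=- remaining=[- num + id $]
Step 4: reduce E->T. Stack=[E] ptr=1 lookahead=- remaining=[- num + id $]
Step 5: shift -. Stack=[E -] ptr=2 lookahead=num remaining=[num + id $]
Step 6: shift num. Stack=[E - num] ptr=3 lookahead=+ remaining=[+ id $]
Step 7: reduce F->num. Stack=[E - F] ptr=3 lookahead=+ remaining=[+ id $]
Step 8: reduce T->F. Stack=[E - T] ptr=3 lookahead=+ remaining=[+ id $]
Step 9: reduce E->E - T. Stack=[E] ptr=3 lookahead=+ remaining=[+ id $]
Step 10: shift +. Stack=[E +] ptr=4 lookahead=id remaining=[id $]
Step 11: shift id. Stack=[E + id] ptr=5 lookahead=$ remaining=[$]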